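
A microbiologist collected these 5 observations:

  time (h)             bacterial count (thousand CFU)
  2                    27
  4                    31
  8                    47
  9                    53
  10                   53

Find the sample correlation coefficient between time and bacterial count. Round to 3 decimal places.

0.990

n = 5, Σx = 33, Σy = 211, Σxy = 1561, Σx² = 265, Σy² = 9517
Sxx = Σx² − (Σx)²/n = 265 − 217.8 = 47.2
Sxy = Σxy − (Σx)(Σy)/n = 1561 − 1392.6 = 168.4
Syy = Σy² − (Σy)²/n = 9517 − 8904.2 = 612.8
r = Sxy/√(Sxx·Syy) = 168.4/√(28924.16) = 168.4/170.071044 = 0.990174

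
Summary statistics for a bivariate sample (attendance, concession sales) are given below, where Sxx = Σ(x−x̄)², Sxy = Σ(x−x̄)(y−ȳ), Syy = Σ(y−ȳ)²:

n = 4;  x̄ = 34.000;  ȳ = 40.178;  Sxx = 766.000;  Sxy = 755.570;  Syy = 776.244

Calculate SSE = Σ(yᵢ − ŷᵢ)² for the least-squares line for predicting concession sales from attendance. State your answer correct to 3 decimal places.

b = Sxy/Sxx = 755.57/766 = 0.986384
SSE = Syy − b·Sxy = 776.244 − 0.986384·755.57 = 30.961983

30.962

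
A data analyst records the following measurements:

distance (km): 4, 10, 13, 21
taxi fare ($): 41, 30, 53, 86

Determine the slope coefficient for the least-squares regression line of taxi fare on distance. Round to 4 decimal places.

n = 4, Σx = 48, Σy = 210, Σxy = 2959, Σx² = 726
Sxx = Σx² − (Σx)²/n = 726 − 576 = 150
Sxy = Σxy − (Σx)(Σy)/n = 2959 − 2520 = 439
b = Sxy/Sxx = 439/150 = 2.926667

2.9267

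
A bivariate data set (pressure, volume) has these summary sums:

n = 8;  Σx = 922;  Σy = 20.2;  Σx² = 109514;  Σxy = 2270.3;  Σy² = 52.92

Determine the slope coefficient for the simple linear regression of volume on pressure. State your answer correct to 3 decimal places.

-0.018

Sxx = Σx² − (Σx)²/n = 109514 − 106260.5 = 3253.5
Sxy = Σxy − (Σx)(Σy)/n = 2270.3 − 2328.05 = -57.75
b = Sxy/Sxx = -57.75/3253.5 = -0.017750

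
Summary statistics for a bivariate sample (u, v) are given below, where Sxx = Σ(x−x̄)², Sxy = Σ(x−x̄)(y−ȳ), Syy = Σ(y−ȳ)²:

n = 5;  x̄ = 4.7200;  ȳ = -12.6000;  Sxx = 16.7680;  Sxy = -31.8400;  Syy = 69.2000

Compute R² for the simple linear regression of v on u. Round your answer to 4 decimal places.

0.8737

R² = Sxy²/(Sxx·Syy) = (-31.84)²/(16.768·69.2) = 0.873693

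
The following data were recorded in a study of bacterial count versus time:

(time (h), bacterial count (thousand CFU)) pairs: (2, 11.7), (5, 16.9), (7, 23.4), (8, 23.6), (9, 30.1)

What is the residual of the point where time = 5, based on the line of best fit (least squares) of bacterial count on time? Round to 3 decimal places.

n = 5, Σx = 31, Σy = 105.7, Σxy = 731.4, Σx² = 223
Sxx = Σx² − (Σx)²/n = 223 − 192.2 = 30.8
Sxy = Σxy − (Σx)(Σy)/n = 731.4 − 655.34 = 76.06
b = Sxy/Sxx = 76.06/30.8 = 2.469481
a = ȳ − b·x̄ = 21.14 − 2.469481·6.2 = 5.829221
ŷ(5) = 5.829221 + 2.469481·5 = 18.176623
residual = y − ŷ = 16.9 − 18.176623 = -1.276623

-1.277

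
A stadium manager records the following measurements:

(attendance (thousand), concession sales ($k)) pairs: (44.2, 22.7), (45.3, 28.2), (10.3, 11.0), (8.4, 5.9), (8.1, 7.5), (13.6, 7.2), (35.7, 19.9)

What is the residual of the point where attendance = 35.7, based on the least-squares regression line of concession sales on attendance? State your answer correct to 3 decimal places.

n = 7, Σx = 165.6, Σy = 102.4, Σxy = 3312.76, Σx² = 5707.44
Sxx = Σx² − (Σx)²/n = 5707.44 − 3917.622857 = 1789.817143
Sxy = Σxy − (Σx)(Σy)/n = 3312.76 − 2422.491429 = 890.268571
b = Sxy/Sxx = 890.268571/1789.817143 = 0.497408
a = ȳ − b·x̄ = 14.628571 − 0.497408·23.657143 = 2.861330
ŷ(35.7) = 2.861330 + 0.497408·35.7 = 20.618780
residual = y − ŷ = 19.9 − 20.618780 = -0.718780

-0.719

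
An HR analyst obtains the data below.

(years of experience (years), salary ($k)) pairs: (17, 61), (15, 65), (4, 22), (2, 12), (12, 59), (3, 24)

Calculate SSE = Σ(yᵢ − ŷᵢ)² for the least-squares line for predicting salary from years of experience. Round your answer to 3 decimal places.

167.385

n = 6, Σx = 53, Σy = 243, Σxy = 2904, Σx² = 687, Σy² = 12631
Sxx = Σx² − (Σx)²/n = 687 − 468.166667 = 218.833333
Sxy = Σxy − (Σx)(Σy)/n = 2904 − 2146.5 = 757.5
Syy = Σy² − (Σy)²/n = 12631 − 9841.5 = 2789.5
b = Sxy/Sxx = 757.5/218.833333 = 3.461538
SSE = Syy − b·Sxy = 2789.5 − 3.461538·757.5 = 167.384615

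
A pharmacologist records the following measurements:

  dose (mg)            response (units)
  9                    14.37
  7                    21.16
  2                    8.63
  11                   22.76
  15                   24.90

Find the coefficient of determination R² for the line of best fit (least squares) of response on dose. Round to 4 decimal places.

n = 5, Σx = 44, Σy = 91.82, Σxy = 918.57, Σx² = 480, Σy² = 1866.747
Sxx = Σx² − (Σx)²/n = 480 − 387.2 = 92.8
Sxy = Σxy − (Σx)(Σy)/n = 918.57 − 808.016 = 110.554
Syy = Σy² − (Σy)²/n = 1866.747 − 1686.18248 = 180.56452
R² = Sxy²/(Sxx·Syy) = (110.554)²/(92.8·180.56452) = 0.729405

0.7294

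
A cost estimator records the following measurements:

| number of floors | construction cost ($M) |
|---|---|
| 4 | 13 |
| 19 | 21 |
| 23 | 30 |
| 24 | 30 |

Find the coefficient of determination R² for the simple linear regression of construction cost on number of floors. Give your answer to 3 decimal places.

n = 4, Σx = 70, Σy = 94, Σxy = 1861, Σx² = 1482, Σy² = 2410
Sxx = Σx² − (Σx)²/n = 1482 − 1225 = 257
Sxy = Σxy − (Σx)(Σy)/n = 1861 − 1645 = 216
Syy = Σy² − (Σy)²/n = 2410 − 2209 = 201
R² = Sxy²/(Sxx·Syy) = (216)²/(257·201) = 0.903188

0.903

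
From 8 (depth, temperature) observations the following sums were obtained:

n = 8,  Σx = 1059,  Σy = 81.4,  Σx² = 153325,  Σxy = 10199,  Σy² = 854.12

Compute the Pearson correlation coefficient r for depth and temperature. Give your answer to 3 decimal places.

Sxx = Σx² − (Σx)²/n = 153325 − 140185.125 = 13139.875
Sxy = Σxy − (Σx)(Σy)/n = 10199 − 10775.325 = -576.325
Syy = Σy² − (Σy)²/n = 854.12 − 828.245 = 25.875
r = Sxy/√(Sxx·Syy) = -576.325/√(339994.265625) = -576.325/583.090272 = -0.988398

-0.988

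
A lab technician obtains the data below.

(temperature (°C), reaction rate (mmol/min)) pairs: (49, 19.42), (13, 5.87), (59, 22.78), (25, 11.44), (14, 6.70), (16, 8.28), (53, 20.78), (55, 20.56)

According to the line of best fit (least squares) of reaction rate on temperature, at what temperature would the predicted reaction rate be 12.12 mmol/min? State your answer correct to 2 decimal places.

28.74

n = 8, Σx = 284, Σy = 115.83, Σxy = 5116.33, Σx² = 12962
Sxx = Σx² − (Σx)²/n = 12962 − 10082 = 2880
Sxy = Σxy − (Σx)(Σy)/n = 5116.33 − 4111.965 = 1004.365
b = Sxy/Sxx = 1004.365/2880 = 0.348738
a = ȳ − b·x̄ = 14.47875 − 0.348738·35.5 = 2.098556
Set a + b·x = 12.12: x = (12.12 − 2.098556) / 0.348738 = 28.736323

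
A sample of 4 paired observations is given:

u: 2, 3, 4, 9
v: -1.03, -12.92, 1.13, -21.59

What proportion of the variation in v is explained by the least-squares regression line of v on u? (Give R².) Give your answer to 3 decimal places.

n = 4, Σx = 18, Σy = -34.41, Σxy = -230.61, Σx² = 110, Σy² = 635.3923
Sxx = Σx² − (Σx)²/n = 110 − 81 = 29
Sxy = Σxy − (Σx)(Σy)/n = -230.61 − (-154.845) = -75.765
Syy = Σy² − (Σy)²/n = 635.3923 − 296.012025 = 339.380275
R² = Sxy²/(Sxx·Syy) = (-75.765)²/(29·339.380275) = 0.583247

0.583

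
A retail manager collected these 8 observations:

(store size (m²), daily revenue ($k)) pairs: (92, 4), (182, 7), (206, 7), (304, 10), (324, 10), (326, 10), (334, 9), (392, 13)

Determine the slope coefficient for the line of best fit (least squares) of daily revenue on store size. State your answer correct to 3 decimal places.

n = 8, Σx = 2160, Σy = 70, Σxy = 20726, Σx² = 652912
Sxx = Σx² − (Σx)²/n = 652912 − 583200 = 69712
Sxy = Σxy − (Σx)(Σy)/n = 20726 − 18900 = 1826
b = Sxy/Sxx = 1826/69712 = 0.026193

0.026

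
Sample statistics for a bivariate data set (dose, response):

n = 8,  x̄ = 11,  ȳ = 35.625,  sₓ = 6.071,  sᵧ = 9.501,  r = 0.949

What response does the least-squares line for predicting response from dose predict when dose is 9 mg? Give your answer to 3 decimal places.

32.655

b = r · sᵧ/sₓ = 0.949 · 9.501/6.071 = 1.485167
a = ȳ − b·x̄ = 35.625 − 1.485167·11 = 19.288163
ŷ(9) = a + b·9 = 19.288163 + 1.485167·9 = 32.654666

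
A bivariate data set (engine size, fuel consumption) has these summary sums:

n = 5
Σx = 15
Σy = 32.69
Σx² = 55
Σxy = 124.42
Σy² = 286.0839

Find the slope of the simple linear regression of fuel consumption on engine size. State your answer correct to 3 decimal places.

2.635

Sxx = Σx² − (Σx)²/n = 55 − 45 = 10
Sxy = Σxy − (Σx)(Σy)/n = 124.42 − 98.07 = 26.35
b = Sxy/Sxx = 26.35/10 = 2.635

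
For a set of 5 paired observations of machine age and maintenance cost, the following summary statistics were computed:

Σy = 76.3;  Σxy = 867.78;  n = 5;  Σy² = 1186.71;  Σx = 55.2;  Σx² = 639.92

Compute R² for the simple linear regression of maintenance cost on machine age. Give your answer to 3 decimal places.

0.947

Sxx = Σx² − (Σx)²/n = 639.92 − 609.408 = 30.512
Sxy = Σxy − (Σx)(Σy)/n = 867.78 − 842.352 = 25.428
Syy = Σy² − (Σy)²/n = 1186.71 − 1164.338 = 22.372
R² = Sxy²/(Sxx·Syy) = (25.428)²/(30.512·22.372) = 0.947216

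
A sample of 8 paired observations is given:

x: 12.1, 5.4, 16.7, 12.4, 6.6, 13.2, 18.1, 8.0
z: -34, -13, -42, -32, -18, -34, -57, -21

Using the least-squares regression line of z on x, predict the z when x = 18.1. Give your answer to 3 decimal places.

n = 8, Σx = 92.5, Σy = -251, Σxy = -3347.1, Σx² = 1217.63
Sxx = Σx² − (Σx)²/n = 1217.63 − 1069.53125 = 148.09875
Sxy = Σxy − (Σx)(Σy)/n = -3347.1 − (-2902.1875) = -444.9125
b = Sxy/Sxx = -444.9125/148.09875 = -3.004161
a = ȳ − b·x̄ = -31.375 − (-3.004161)·11.5625 = 3.360612
ŷ(18.1) = a + b·18.1 = 3.360612 + (-3.004161)·18.1 = -51.014703

-51.015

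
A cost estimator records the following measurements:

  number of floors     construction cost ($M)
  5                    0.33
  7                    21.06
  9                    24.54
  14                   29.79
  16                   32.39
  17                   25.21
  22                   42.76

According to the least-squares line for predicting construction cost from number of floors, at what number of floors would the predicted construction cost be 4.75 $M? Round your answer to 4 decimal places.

1.7834

n = 7, Σx = 90, Σy = 176.08, Σxy = 2674.52, Σx² = 1380
Sxx = Σx² − (Σx)²/n = 1380 − 1157.142857 = 222.857143
Sxy = Σxy − (Σx)(Σy)/n = 2674.52 − 2263.885714 = 410.634286
b = Sxy/Sxx = 410.634286/222.857143 = 1.842590
a = ȳ − b·x̄ = 25.154286 − 1.842590·12.857143 = 1.463846
Set a + b·x = 4.75: x = (4.75 − 1.463846) / 1.842590 = 1.783443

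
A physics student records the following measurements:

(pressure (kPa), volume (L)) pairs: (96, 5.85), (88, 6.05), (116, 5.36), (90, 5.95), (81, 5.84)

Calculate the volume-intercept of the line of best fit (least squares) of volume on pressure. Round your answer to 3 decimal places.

7.433

n = 5, Σx = 471, Σy = 29.05, Σxy = 2724.3, Σx² = 45077
Sxx = Σx² − (Σx)²/n = 45077 − 44368.2 = 708.8
Sxy = Σxy − (Σx)(Σy)/n = 2724.3 − 2736.51 = -12.21
b = Sxy/Sxx = -12.21/708.8 = -0.017226
a = ȳ − b·x̄ = 5.81 − (-0.017226)·94.2 = 7.432717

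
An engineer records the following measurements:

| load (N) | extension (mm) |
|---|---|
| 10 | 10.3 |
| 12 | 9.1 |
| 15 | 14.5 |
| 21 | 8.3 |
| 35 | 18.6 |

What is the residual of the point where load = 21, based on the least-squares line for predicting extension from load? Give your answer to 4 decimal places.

-4.5952

n = 5, Σx = 93, Σy = 60.8, Σxy = 1255, Σx² = 2135
Sxx = Σx² − (Σx)²/n = 2135 − 1729.8 = 405.2
Sxy = Σxy − (Σx)(Σy)/n = 1255 − 1130.88 = 124.12
b = Sxy/Sxx = 124.12/405.2 = 0.306318
a = ȳ − b·x̄ = 12.16 − 0.306318·18.6 = 6.462488
ŷ(21) = 6.462488 + 0.306318·21 = 12.895163
residual = y − ŷ = 8.3 − 12.895163 = -4.595163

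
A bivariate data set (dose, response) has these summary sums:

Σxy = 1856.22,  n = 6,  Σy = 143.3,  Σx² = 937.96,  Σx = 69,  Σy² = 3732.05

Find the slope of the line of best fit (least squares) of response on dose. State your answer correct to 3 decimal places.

Sxx = Σx² − (Σx)²/n = 937.96 − 793.5 = 144.46
Sxy = Σxy − (Σx)(Σy)/n = 1856.22 − 1647.95 = 208.27
b = Sxy/Sxx = 208.27/144.46 = 1.441714

1.442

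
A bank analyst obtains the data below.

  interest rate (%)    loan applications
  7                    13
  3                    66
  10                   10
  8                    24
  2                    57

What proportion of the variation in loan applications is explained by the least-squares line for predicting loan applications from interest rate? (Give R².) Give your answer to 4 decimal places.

n = 5, Σx = 30, Σy = 170, Σxy = 695, Σx² = 226, Σy² = 8450
Sxx = Σx² − (Σx)²/n = 226 − 180 = 46
Sxy = Σxy − (Σx)(Σy)/n = 695 − 1020 = -325
Syy = Σy² − (Σy)²/n = 8450 − 5780 = 2670
R² = Sxy²/(Sxx·Syy) = (-325)²/(46·2670) = 0.859998

0.8600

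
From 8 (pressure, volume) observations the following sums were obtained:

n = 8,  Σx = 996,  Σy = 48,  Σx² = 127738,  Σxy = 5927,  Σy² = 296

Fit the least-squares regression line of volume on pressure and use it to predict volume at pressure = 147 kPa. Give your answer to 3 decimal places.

Sxx = Σx² − (Σx)²/n = 127738 − 124002 = 3736
Sxy = Σxy − (Σx)(Σy)/n = 5927 − 5976 = -49
b = Sxy/Sxx = -49/3736 = -0.013116
a = ȳ − b·x̄ = 6 − (-0.013116)·124.5 = 7.632896
ŷ(147) = a + b·147 = 7.632896 + (-0.013116)·147 = 5.704898

5.705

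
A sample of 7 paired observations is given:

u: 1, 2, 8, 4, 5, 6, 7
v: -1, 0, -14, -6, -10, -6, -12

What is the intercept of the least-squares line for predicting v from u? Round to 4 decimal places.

2.0870

n = 7, Σx = 33, Σy = -49, Σxy = -307, Σx² = 195
Sxx = Σx² − (Σx)²/n = 195 − 155.571429 = 39.428571
Sxy = Σxy − (Σx)(Σy)/n = -307 − (-231) = -76
b = Sxy/Sxx = -76/39.428571 = -1.927536
a = ȳ − b·x̄ = -7 − (-1.927536)·4.714286 = 2.086957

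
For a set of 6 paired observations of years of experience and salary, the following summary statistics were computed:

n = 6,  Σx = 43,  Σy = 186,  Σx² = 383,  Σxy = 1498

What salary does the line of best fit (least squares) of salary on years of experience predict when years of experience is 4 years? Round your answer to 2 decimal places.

24.02

Sxx = Σx² − (Σx)²/n = 383 − 308.166667 = 74.833333
Sxy = Σxy − (Σx)(Σy)/n = 1498 − 1333 = 165
b = Sxy/Sxx = 165/74.833333 = 2.204900
a = ȳ − b·x̄ = 31 − 2.204900·7.166667 = 15.198218
ŷ(4) = a + b·4 = 15.198218 + 2.204900·4 = 24.017817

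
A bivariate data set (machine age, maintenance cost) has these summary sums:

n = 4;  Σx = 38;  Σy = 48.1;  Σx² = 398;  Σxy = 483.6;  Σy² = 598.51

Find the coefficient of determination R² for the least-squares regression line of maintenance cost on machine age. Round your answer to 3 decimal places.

0.955

Sxx = Σx² − (Σx)²/n = 398 − 361 = 37
Sxy = Σxy − (Σx)(Σy)/n = 483.6 − 456.95 = 26.65
Syy = Σy² − (Σy)²/n = 598.51 − 578.4025 = 20.1075
R² = Sxy²/(Sxx·Syy) = (26.65)²/(37·20.1075) = 0.954629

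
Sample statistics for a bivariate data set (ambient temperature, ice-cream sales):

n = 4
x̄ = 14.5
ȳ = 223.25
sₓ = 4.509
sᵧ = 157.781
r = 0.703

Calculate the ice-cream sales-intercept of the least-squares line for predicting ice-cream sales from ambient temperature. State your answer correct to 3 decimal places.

b = r · sᵧ/sₓ = 0.703 · 157.781/4.509 = 24.599699
a = ȳ − b·x̄ = 223.25 − 24.599699·14.5 = -133.445636

-133.446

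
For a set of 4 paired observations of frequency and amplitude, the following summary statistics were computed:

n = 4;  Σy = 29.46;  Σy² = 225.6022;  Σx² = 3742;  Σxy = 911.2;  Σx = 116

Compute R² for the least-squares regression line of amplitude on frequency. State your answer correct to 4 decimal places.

0.9912

Sxx = Σx² − (Σx)²/n = 3742 − 3364 = 378
Sxy = Σxy − (Σx)(Σy)/n = 911.2 − 854.34 = 56.86
Syy = Σy² − (Σy)²/n = 225.6022 − 216.9729 = 8.6293
R² = Sxy²/(Sxx·Syy) = (56.86)²/(378·8.6293) = 0.991166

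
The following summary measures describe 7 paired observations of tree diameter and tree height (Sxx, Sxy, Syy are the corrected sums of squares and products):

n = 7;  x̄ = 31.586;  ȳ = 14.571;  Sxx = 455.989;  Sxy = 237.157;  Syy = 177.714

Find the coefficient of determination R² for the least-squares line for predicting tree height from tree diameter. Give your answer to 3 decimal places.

0.694

R² = Sxy²/(Sxx·Syy) = (237.157)²/(455.989·177.714) = 0.694058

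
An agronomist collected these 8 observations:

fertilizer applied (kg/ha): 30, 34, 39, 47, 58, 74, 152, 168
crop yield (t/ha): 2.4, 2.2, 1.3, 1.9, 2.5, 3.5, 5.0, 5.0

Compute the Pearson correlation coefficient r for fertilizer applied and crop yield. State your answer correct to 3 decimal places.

0.943

n = 8, Σx = 602, Σy = 23.8, Σxy = 2290.8, Σx² = 65954, Σy² = 84.4
Sxx = Σx² − (Σx)²/n = 65954 − 45300.5 = 20653.5
Sxy = Σxy − (Σx)(Σy)/n = 2290.8 − 1790.95 = 499.85
Syy = Σy² − (Σy)²/n = 84.4 − 70.805 = 13.595
r = Sxy/√(Sxx·Syy) = 499.85/√(280784.3325) = 499.85/529.890868 = 0.943307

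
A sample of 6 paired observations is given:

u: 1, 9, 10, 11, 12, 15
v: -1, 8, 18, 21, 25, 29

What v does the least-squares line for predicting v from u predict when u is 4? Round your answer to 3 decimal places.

3.925

n = 6, Σx = 58, Σy = 100, Σxy = 1217, Σx² = 672
Sxx = Σx² − (Σx)²/n = 672 − 560.666667 = 111.333333
Sxy = Σxy − (Σx)(Σy)/n = 1217 − 966.666667 = 250.333333
b = Sxy/Sxx = 250.333333/111.333333 = 2.248503
a = ȳ − b·x̄ = 16.666667 − 2.248503·9.666667 = -5.068862
ŷ(4) = a + b·4 = -5.068862 + 2.248503·4 = 3.925150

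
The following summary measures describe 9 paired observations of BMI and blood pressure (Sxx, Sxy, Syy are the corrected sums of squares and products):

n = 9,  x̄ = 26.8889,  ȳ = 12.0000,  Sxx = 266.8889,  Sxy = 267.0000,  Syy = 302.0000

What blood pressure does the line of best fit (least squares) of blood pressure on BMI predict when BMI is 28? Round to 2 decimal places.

b = Sxy/Sxx = 267/266.8889 = 1.000416
a = ȳ − b·x̄ = 12 − 1.000416·26.8889 = -14.900093
ŷ(28) = a + b·28 = -14.900093 + 1.000416·28 = 13.111563

13.11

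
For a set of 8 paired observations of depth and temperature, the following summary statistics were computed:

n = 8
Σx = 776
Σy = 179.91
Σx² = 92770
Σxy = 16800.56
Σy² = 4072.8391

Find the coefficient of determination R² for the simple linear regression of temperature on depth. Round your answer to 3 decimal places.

Sxx = Σx² − (Σx)²/n = 92770 − 75272 = 17498
Sxy = Σxy − (Σx)(Σy)/n = 16800.56 − 17451.27 = -650.71
Syy = Σy² − (Σy)²/n = 4072.8391 − 4045.951013 = 26.888088
R² = Sxy²/(Sxx·Syy) = (-650.71)²/(17498·26.888088) = 0.899967

0.900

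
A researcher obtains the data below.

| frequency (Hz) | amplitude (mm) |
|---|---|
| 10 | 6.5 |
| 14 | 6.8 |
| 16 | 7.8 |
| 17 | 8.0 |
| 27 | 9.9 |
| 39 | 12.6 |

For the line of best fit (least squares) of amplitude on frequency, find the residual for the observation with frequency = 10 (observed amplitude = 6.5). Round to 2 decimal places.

n = 6, Σx = 123, Σy = 51.6, Σxy = 1179.7, Σx² = 3091
Sxx = Σx² − (Σx)²/n = 3091 − 2521.5 = 569.5
Sxy = Σxy − (Σx)(Σy)/n = 1179.7 − 1057.8 = 121.9
b = Sxy/Sxx = 121.9/569.5 = 0.214047
a = ȳ − b·x̄ = 8.6 − 0.214047·20.5 = 4.212028
ŷ(10) = 4.212028 + 0.214047·10 = 6.352502
residual = y − ŷ = 6.5 − 6.352502 = 0.147498

0.15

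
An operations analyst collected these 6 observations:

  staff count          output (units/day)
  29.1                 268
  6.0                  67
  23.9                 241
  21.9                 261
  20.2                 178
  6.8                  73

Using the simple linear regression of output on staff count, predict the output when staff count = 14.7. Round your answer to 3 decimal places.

n = 6, Σx = 107.9, Σy = 1088, Σxy = 23768.6, Σx² = 2387.91
Sxx = Σx² − (Σx)²/n = 2387.91 − 1940.401667 = 447.508333
Sxy = Σxy − (Σx)(Σy)/n = 23768.6 − 19565.866667 = 4202.733333
b = Sxy/Sxx = 4202.733333/447.508333 = 9.391408
a = ȳ − b·x̄ = 181.333333 − 9.391408·17.983333 = 12.444513
ŷ(14.7) = a + b·14.7 = 12.444513 + 9.391408·14.7 = 150.498210

150.498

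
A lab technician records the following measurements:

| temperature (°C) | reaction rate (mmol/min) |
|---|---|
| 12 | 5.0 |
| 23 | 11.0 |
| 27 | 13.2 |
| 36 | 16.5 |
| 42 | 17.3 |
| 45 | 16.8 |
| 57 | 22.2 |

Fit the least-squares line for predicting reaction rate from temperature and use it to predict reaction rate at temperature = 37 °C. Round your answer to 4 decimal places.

15.4316

n = 7, Σx = 242, Σy = 102, Σxy = 4011.4, Σx² = 9736
Sxx = Σx² − (Σx)²/n = 9736 − 8366.285714 = 1369.714286
Sxy = Σxy − (Σx)(Σy)/n = 4011.4 − 3526.285714 = 485.114286
b = Sxy/Sxx = 485.114286/1369.714286 = 0.354172
a = ȳ − b·x̄ = 14.571429 − 0.354172·34.571429 = 2.327201
ŷ(37) = a + b·37 = 2.327201 + 0.354172·37 = 15.431560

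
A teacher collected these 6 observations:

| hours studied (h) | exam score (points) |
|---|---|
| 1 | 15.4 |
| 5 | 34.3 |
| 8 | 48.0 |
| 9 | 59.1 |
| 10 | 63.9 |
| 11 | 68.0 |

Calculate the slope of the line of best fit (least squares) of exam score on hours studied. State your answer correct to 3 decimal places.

n = 6, Σx = 44, Σy = 288.7, Σxy = 2489.8, Σx² = 392
Sxx = Σx² − (Σx)²/n = 392 − 322.666667 = 69.333333
Sxy = Σxy − (Σx)(Σy)/n = 2489.8 − 2117.133333 = 372.666667
b = Sxy/Sxx = 372.666667/69.333333 = 5.375

5.375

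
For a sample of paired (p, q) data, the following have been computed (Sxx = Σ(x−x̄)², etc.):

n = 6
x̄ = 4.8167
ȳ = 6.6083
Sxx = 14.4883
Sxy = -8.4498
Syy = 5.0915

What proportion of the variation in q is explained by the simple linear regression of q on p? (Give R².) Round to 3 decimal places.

0.968

R² = Sxy²/(Sxx·Syy) = (-8.4498)²/(14.4883·5.0915) = 0.967898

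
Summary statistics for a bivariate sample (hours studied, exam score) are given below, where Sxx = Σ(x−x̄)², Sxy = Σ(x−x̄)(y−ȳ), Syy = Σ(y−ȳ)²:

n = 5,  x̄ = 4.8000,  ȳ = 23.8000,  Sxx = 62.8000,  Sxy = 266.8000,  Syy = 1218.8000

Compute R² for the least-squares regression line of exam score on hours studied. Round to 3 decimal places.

0.930

R² = Sxy²/(Sxx·Syy) = (266.8)²/(62.8·1218.8) = 0.929993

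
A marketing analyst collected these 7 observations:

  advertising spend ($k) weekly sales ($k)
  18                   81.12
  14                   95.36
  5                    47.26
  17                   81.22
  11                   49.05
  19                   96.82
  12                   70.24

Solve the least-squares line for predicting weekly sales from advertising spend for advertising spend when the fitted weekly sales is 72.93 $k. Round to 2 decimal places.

13.27

n = 7, Σx = 96, Σy = 521.07, Σxy = 7634.25, Σx² = 1460
Sxx = Σx² − (Σx)²/n = 1460 − 1316.571429 = 143.428571
Sxy = Σxy − (Σx)(Σy)/n = 7634.25 − 7146.102857 = 488.147143
b = Sxy/Sxx = 488.147143/143.428571 = 3.403416
a = ȳ − b·x̄ = 74.438571 − 3.403416·13.714286 = 27.763147
Set a + b·x = 72.93: x = (72.93 − 27.763147) / 3.403416 = 13.271034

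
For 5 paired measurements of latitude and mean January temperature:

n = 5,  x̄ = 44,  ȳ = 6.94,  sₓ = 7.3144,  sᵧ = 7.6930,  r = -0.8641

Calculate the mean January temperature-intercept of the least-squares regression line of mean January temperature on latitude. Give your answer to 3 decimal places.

b = r · sᵧ/sₓ = -0.8641 · 7.693/7.3144 = -0.908827
a = ȳ − b·x̄ = 6.94 − (-0.908827)·44 = 46.928371

46.928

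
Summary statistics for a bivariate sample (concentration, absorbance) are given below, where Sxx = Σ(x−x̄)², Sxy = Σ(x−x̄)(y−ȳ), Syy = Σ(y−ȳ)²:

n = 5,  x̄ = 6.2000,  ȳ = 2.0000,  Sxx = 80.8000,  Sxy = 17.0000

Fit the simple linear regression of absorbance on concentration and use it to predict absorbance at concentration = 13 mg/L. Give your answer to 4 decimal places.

3.4307

b = Sxy/Sxx = 17/80.8 = 0.210396
a = ȳ − b·x̄ = 2 − 0.210396·6.2 = 0.695545
ŷ(13) = a + b·13 = 0.695545 + 0.210396·13 = 3.430693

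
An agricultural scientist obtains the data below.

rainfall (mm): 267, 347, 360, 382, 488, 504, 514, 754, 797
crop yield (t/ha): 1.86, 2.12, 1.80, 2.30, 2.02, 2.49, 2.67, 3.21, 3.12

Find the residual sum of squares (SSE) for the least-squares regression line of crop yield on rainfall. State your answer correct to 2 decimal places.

n = 9, Σx = 4413, Σy = 21.59, Σxy = 11278.94, Σx² = 2427303, Σy² = 53.9319
Sxx = Σx² − (Σx)²/n = 2427303 − 2163841 = 263462
Sxy = Σxy − (Σx)(Σy)/n = 11278.94 − 10586.296667 = 692.643333
Syy = Σy² − (Σy)²/n = 53.9319 − 51.792011 = 2.139889
b = Sxy/Sxx = 692.643333/263462 = 0.002629
SSE = Syy − b·Sxy = 2.139889 − 0.002629·692.643333 = 0.318925

0.32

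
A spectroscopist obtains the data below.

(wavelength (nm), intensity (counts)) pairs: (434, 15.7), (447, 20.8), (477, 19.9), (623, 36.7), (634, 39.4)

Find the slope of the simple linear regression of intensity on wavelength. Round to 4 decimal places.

n = 5, Σx = 2615, Σy = 132.5, Σxy = 73447.4, Σx² = 1405779
Sxx = Σx² − (Σx)²/n = 1405779 − 1367645 = 38134
Sxy = Σxy − (Σx)(Σy)/n = 73447.4 − 69297.5 = 4149.9
b = Sxy/Sxx = 4149.9/38134 = 0.108824

0.1088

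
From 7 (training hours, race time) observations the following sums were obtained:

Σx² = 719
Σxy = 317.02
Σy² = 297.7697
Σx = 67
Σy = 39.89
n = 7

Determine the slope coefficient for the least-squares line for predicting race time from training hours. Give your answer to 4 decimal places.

Sxx = Σx² − (Σx)²/n = 719 − 641.285714 = 77.714286
Sxy = Σxy − (Σx)(Σy)/n = 317.02 − 381.804286 = -64.784286
b = Sxy/Sxx = -64.784286/77.714286 = -0.833621

-0.8336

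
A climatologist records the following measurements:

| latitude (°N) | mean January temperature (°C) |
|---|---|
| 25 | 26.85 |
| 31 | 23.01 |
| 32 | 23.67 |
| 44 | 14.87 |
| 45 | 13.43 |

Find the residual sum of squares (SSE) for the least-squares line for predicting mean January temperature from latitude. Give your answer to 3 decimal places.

1.704

n = 5, Σx = 177, Σy = 101.83, Σxy = 3400.63, Σx² = 6571, Σy² = 2212.1333
Sxx = Σx² − (Σx)²/n = 6571 − 6265.8 = 305.2
Sxy = Σxy − (Σx)(Σy)/n = 3400.63 − 3604.782 = -204.152
Syy = Σy² − (Σy)²/n = 2212.1333 − 2073.86978 = 138.26352
b = Sxy/Sxx = -204.152/305.2 = -0.668912
SSE = Syy − b·Sxy = 138.26352 − (-0.668912)·(-204.152) = 1.703759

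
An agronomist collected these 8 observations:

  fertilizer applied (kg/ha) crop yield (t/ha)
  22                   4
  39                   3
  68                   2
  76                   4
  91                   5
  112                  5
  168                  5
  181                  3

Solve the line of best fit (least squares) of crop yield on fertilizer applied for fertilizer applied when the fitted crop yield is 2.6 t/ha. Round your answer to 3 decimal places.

n = 8, Σx = 757, Σy = 31, Σxy = 3043, Σx² = 94215
Sxx = Σx² − (Σx)²/n = 94215 − 71631.125 = 22583.875
Sxy = Σxy − (Σx)(Σy)/n = 3043 − 2933.375 = 109.625
b = Sxy/Sxx = 109.625/22583.875 = 0.004854
a = ȳ − b·x̄ = 3.875 − 0.004854·94.625 = 3.415678
Set a + b·x = 2.6: x = (2.6 − 3.415678) / 0.004854 = -168.038084

-168.038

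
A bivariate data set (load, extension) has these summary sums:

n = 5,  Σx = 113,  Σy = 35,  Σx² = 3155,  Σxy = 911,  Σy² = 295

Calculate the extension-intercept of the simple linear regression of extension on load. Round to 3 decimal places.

Sxx = Σx² − (Σx)²/n = 3155 − 2553.8 = 601.2
Sxy = Σxy − (Σx)(Σy)/n = 911 − 791 = 120
b = Sxy/Sxx = 120/601.2 = 0.199601
a = ȳ − b·x̄ = 7 − 0.199601·22.6 = 2.489022

2.489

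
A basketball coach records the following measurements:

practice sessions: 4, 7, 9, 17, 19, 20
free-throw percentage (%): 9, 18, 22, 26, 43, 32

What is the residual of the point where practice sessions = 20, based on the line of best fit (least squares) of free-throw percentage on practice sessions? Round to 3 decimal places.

n = 6, Σx = 76, Σy = 150, Σxy = 2259, Σx² = 1196
Sxx = Σx² − (Σx)²/n = 1196 − 962.666667 = 233.333333
Sxy = Σxy − (Σx)(Σy)/n = 2259 − 1900 = 359
b = Sxy/Sxx = 359/233.333333 = 1.538571
a = ȳ − b·x̄ = 25 − 1.538571·12.666667 = 5.511429
ŷ(20) = 5.511429 + 1.538571·20 = 36.282857
residual = y − ŷ = 32 − 36.282857 = -4.282857

-4.283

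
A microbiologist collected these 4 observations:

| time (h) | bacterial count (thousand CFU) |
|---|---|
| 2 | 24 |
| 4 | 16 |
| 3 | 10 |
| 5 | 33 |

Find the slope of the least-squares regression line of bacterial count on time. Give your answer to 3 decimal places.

n = 4, Σx = 14, Σy = 83, Σxy = 307, Σx² = 54
Sxx = Σx² − (Σx)²/n = 54 − 49 = 5
Sxy = Σxy − (Σx)(Σy)/n = 307 − 290.5 = 16.5
b = Sxy/Sxx = 16.5/5 = 3.3

3.300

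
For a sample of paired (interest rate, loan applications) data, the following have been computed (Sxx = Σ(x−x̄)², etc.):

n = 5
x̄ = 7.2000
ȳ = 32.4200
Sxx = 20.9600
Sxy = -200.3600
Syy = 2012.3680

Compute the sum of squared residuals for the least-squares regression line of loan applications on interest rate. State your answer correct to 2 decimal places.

97.09

b = Sxy/Sxx = -200.36/20.96 = -9.559160
SSE = Syy − b·Sxy = 2012.368 − (-9.559160)·(-200.36) = 97.094641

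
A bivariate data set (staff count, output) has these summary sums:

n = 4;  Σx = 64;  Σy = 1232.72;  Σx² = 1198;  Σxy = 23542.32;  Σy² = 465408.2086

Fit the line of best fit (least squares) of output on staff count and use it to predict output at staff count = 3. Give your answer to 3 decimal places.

22.867

Sxx = Σx² − (Σx)²/n = 1198 − 1024 = 174
Sxy = Σxy − (Σx)(Σy)/n = 23542.32 − 19723.52 = 3818.8
b = Sxy/Sxx = 3818.8/174 = 21.947126
a = ȳ − b·x̄ = 308.18 − 21.947126·16 = -42.974023
ŷ(3) = a + b·3 = -42.974023 + 21.947126·3 = 22.867356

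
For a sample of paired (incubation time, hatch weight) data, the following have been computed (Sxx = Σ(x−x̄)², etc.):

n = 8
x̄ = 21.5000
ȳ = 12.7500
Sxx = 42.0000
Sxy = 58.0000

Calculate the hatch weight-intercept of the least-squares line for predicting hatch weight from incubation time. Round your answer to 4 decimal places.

-16.9405

b = Sxy/Sxx = 58/42 = 1.380952
a = ȳ − b·x̄ = 12.75 − 1.380952·21.5 = -16.940476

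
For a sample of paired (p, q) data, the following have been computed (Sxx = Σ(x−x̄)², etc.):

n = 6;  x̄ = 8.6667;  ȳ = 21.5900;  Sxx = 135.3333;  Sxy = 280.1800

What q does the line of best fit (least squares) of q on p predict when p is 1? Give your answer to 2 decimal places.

b = Sxy/Sxx = 280.18/135.3333 = 2.070296
a = ȳ − b·x̄ = 21.59 − 2.070296·8.6667 = 3.647365
ŷ(1) = a + b·1 = 3.647365 + 2.070296·1 = 5.717661

5.72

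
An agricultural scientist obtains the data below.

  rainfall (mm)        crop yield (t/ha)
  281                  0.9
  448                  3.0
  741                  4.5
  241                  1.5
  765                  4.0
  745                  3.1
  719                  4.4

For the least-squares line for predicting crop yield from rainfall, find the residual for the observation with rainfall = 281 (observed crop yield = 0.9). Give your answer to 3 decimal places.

n = 7, Σx = 3940, Σy = 21.4, Σxy = 13826, Σx² = 2544038
Sxx = Σx² − (Σx)²/n = 2544038 − 2217657.142857 = 326380.857143
Sxy = Σxy − (Σx)(Σy)/n = 13826 − 12045.142857 = 1780.857143
b = Sxy/Sxx = 1780.857143/326380.857143 = 0.005456
a = ȳ − b·x̄ = 3.057143 − 0.005456·562.857143 = -0.014018
ŷ(281) = -0.014018 + 0.005456·281 = 1.519224
residual = y − ŷ = 0.9 − 1.519224 = -0.619224

-0.619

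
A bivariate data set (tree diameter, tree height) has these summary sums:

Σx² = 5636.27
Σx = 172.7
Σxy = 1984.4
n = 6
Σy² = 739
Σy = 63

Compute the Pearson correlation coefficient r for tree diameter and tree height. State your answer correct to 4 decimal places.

0.7532

Sxx = Σx² − (Σx)²/n = 5636.27 − 4970.881667 = 665.388333
Sxy = Σxy − (Σx)(Σy)/n = 1984.4 − 1813.35 = 171.05
Syy = Σy² − (Σy)²/n = 739 − 661.5 = 77.5
r = Sxy/√(Sxx·Syy) = 171.05/√(51567.595833) = 171.05/227.084997 = 0.753242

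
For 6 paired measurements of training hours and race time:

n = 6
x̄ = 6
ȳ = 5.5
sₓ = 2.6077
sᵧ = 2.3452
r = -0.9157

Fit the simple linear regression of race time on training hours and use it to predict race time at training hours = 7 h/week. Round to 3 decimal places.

b = r · sᵧ/sₓ = -0.9157 · 2.3452/2.6077 = -0.823523
a = ȳ − b·x̄ = 5.5 − (-0.823523)·6 = 10.441135
ŷ(7) = a + b·7 = 10.441135 + (-0.823523)·7 = 4.676477

4.676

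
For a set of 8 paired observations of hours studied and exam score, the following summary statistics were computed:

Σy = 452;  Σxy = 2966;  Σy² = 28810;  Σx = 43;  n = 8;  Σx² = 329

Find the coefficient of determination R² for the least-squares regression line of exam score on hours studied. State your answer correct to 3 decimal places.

0.899

Sxx = Σx² − (Σx)²/n = 329 − 231.125 = 97.875
Sxy = Σxy − (Σx)(Σy)/n = 2966 − 2429.5 = 536.5
Syy = Σy² − (Σy)²/n = 28810 − 25538 = 3272
R² = Sxy²/(Sxx·Syy) = (536.5)²/(97.875·3272) = 0.898782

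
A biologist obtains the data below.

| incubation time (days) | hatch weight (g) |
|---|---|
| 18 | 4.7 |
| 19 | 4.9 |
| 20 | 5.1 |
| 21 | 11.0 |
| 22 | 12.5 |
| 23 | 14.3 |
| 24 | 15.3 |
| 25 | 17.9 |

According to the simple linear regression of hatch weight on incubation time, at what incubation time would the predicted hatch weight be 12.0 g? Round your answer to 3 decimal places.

22.123

n = 8, Σx = 172, Σy = 85.7, Σxy = 1929.3, Σx² = 3740
Sxx = Σx² − (Σx)²/n = 3740 − 3698 = 42
Sxy = Σxy − (Σx)(Σy)/n = 1929.3 − 1842.55 = 86.75
b = Sxy/Sxx = 86.75/42 = 2.065476
a = ȳ − b·x̄ = 10.7125 − 2.065476·21.5 = -33.695238
Set a + b·x = 12.0: x = (12.0 − (-33.695238)) / 2.065476 = 22.123343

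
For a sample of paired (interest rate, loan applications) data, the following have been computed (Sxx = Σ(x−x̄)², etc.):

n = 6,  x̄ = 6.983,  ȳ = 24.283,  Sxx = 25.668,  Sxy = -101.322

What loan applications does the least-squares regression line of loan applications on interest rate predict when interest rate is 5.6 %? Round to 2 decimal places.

b = Sxy/Sxx = -101.322/25.668 = -3.947405
a = ȳ − b·x̄ = 24.283 − (-3.947405)·6.983 = 51.847731
ŷ(5.6) = a + b·5.6 = 51.847731 + (-3.947405)·5.6 = 29.742262

29.74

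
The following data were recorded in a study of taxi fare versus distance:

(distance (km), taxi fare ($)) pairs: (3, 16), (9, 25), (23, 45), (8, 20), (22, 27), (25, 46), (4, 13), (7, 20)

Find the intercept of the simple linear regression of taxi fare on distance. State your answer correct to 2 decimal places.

10.72

n = 8, Σx = 101, Σy = 212, Σxy = 3404, Σx² = 1857
Sxx = Σx² − (Σx)²/n = 1857 − 1275.125 = 581.875
Sxy = Σxy − (Σx)(Σy)/n = 3404 − 2676.5 = 727.5
b = Sxy/Sxx = 727.5/581.875 = 1.250269
a = ȳ − b·x̄ = 26.5 − 1.250269·12.625 = 10.715360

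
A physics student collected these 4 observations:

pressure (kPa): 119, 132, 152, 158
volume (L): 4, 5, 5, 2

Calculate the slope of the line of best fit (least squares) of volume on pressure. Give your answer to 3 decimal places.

n = 4, Σx = 561, Σy = 16, Σxy = 2212, Σx² = 79653
Sxx = Σx² − (Σx)²/n = 79653 − 78680.25 = 972.75
Sxy = Σxy − (Σx)(Σy)/n = 2212 − 2244 = -32
b = Sxy/Sxx = -32/972.75 = -0.032896

-0.033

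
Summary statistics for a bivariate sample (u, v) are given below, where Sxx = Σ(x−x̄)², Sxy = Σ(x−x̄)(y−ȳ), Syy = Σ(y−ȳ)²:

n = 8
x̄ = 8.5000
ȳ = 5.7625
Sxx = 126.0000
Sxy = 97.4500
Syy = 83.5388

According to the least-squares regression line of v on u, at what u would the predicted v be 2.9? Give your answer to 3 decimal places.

4.799

b = Sxy/Sxx = 97.45/126 = 0.773413
a = ȳ − b·x̄ = 5.7625 − 0.773413·8.5 = -0.811508
Set a + b·x = 2.9: x = (2.9 − (-0.811508)) / 0.773413 = 4.798871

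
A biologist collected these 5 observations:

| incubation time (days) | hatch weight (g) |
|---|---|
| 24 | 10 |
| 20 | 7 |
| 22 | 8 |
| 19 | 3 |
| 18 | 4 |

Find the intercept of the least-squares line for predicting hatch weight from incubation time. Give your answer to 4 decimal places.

n = 5, Σx = 103, Σy = 32, Σxy = 685, Σx² = 2145
Sxx = Σx² − (Σx)²/n = 2145 − 2121.8 = 23.2
Sxy = Σxy − (Σx)(Σy)/n = 685 − 659.2 = 25.8
b = Sxy/Sxx = 25.8/23.2 = 1.112069
a = ȳ − b·x̄ = 6.4 − 1.112069·20.6 = -16.508621

-16.5086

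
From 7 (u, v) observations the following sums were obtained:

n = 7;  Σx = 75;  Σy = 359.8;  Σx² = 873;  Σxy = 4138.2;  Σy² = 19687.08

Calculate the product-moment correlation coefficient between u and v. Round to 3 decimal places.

0.984

Sxx = Σx² − (Σx)²/n = 873 − 803.571429 = 69.428571
Sxy = Σxy − (Σx)(Σy)/n = 4138.2 − 3855 = 283.2
Syy = Σy² − (Σy)²/n = 19687.08 − 18493.72 = 1193.36
r = Sxy/√(Sxx·Syy) = 283.2/√(82853.28) = 283.2/287.842457 = 0.983872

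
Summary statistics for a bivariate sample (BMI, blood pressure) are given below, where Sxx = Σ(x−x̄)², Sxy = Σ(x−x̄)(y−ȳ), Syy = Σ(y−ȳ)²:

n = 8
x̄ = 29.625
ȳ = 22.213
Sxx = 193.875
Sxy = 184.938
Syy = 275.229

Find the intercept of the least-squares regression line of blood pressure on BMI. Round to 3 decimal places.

b = Sxy/Sxx = 184.938/193.875 = 0.953903
a = ȳ − b·x̄ = 22.213 − 0.953903·29.625 = -6.046385

-6.046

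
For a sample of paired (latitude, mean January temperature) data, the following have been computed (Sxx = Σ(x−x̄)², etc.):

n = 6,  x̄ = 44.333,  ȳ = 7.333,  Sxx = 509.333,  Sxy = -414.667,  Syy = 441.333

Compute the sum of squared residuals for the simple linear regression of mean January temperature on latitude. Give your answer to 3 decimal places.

b = Sxy/Sxx = -414.667/509.333 = -0.814137
SSE = Syy − b·Sxy = 441.333 − (-0.814137)·(-414.667) = 103.737123

103.737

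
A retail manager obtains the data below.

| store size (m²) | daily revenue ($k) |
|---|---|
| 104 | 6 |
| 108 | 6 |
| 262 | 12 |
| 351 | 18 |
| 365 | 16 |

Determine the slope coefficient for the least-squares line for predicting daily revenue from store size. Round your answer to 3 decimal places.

n = 5, Σx = 1190, Σy = 58, Σxy = 16574, Σx² = 347550
Sxx = Σx² − (Σx)²/n = 347550 − 283220 = 64330
Sxy = Σxy − (Σx)(Σy)/n = 16574 − 13804 = 2770
b = Sxy/Sxx = 2770/64330 = 0.043059

0.043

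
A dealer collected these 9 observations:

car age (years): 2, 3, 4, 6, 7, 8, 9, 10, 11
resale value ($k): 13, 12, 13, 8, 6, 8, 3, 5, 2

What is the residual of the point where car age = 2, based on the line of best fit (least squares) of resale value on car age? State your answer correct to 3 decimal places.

n = 9, Σx = 60, Σy = 70, Σxy = 367, Σx² = 480
Sxx = Σx² − (Σx)²/n = 480 − 400 = 80
Sxy = Σxy − (Σx)(Σy)/n = 367 − 466.666667 = -99.666667
b = Sxy/Sxx = -99.666667/80 = -1.245833
a = ȳ − b·x̄ = 7.777778 − (-1.245833)·6.666667 = 16.083333
ŷ(2) = 16.083333 + (-1.245833)·2 = 13.591667
residual = y − ŷ = 13 − 13.591667 = -0.591667

-0.592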